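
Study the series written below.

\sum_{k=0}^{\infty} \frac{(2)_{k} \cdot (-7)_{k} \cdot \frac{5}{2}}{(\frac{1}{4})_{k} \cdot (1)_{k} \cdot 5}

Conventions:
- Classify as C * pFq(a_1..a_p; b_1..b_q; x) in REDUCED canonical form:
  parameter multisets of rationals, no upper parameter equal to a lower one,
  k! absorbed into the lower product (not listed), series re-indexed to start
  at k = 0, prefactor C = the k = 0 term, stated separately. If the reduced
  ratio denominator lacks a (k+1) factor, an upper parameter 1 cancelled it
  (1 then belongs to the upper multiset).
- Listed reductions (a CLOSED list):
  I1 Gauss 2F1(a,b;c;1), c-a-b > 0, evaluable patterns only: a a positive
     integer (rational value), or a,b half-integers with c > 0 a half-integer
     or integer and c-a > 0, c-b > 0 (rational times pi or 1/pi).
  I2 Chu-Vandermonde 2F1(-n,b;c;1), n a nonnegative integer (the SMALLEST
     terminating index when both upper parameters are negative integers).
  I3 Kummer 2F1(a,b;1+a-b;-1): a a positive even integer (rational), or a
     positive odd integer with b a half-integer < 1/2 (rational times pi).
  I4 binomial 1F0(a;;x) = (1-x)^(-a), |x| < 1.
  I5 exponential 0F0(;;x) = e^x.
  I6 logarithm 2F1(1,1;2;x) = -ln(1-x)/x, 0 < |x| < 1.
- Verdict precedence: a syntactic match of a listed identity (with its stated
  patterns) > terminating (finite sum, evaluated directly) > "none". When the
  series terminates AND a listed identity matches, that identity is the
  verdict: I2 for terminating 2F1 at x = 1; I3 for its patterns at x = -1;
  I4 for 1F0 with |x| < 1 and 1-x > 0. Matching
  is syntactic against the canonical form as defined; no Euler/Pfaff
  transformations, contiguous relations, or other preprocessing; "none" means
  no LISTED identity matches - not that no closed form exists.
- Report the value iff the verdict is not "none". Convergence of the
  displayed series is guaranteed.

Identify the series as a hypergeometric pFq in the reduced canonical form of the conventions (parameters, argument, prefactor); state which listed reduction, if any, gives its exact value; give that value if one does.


x = 1 here; the reduced form reads 2F1, upper {-7, 2}, lower {\frac{1}{4}}, C = \frac{1}{2}. Verdict (x = 1): the Chu-Vandermonde identity I2 applies (terminating 2F1 at x = 1 with n = 7, b = 2, c = \frac{1}{4}). Value: \frac{1}{50}.

First insight: with t_0 = \frac{1}{2}, the constant factors (C = 1/2) combine into one prefactor.
Step ratio: r(k) = 1 * (k-7) (k+2) / [(k+\frac{1}{4}) (k+1)] - rational in k. x = 1; t_0 = \frac{1}{2}; negate the roots.


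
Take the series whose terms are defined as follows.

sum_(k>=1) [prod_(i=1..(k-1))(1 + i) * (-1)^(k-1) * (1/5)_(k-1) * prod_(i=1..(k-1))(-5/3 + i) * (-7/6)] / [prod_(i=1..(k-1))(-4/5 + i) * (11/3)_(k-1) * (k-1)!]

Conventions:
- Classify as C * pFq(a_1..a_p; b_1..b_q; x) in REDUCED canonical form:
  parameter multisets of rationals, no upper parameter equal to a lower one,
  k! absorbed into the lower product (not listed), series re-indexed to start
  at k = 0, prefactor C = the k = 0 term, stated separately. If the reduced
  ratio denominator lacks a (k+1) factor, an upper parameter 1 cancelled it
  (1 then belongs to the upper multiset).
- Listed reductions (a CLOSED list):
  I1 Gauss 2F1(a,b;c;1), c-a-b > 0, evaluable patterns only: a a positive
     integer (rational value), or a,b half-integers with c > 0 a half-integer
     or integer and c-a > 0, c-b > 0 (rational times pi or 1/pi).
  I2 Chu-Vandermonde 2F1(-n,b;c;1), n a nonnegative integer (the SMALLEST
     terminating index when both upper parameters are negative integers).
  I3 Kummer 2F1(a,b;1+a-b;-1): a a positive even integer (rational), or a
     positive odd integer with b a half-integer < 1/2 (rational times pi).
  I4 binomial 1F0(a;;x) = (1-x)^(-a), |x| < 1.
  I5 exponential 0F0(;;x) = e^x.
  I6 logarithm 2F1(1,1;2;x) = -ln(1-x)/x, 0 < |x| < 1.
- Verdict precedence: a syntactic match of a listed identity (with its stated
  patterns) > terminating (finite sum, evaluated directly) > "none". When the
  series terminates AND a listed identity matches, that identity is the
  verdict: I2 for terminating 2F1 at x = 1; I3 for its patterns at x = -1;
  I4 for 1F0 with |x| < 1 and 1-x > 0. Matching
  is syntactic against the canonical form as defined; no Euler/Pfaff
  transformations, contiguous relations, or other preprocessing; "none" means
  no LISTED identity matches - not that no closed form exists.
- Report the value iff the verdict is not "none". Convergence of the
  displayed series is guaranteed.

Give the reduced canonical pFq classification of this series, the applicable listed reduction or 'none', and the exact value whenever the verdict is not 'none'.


The tell: from the first term -7/6: the parameter 1/5 appears in both the upper and lower lists and cancels.
Adjacent-term ratio: r(k) = (-1) * (k-2/3) (k+2) / [(k+11/3) (k+1)] - poly over poly, x = (-1) from leading terms; C = -7/6 at k = 0.

This is -7/6 * 2F1(-2/3, 2; 11/3; -1) in reduced canonical form. Verdict: Kummer's theorem (I3) fires (x = -1; c = 11/3 equals 1+a-b for upper {-2/3, 2}: listed pattern). Value: -14/9.


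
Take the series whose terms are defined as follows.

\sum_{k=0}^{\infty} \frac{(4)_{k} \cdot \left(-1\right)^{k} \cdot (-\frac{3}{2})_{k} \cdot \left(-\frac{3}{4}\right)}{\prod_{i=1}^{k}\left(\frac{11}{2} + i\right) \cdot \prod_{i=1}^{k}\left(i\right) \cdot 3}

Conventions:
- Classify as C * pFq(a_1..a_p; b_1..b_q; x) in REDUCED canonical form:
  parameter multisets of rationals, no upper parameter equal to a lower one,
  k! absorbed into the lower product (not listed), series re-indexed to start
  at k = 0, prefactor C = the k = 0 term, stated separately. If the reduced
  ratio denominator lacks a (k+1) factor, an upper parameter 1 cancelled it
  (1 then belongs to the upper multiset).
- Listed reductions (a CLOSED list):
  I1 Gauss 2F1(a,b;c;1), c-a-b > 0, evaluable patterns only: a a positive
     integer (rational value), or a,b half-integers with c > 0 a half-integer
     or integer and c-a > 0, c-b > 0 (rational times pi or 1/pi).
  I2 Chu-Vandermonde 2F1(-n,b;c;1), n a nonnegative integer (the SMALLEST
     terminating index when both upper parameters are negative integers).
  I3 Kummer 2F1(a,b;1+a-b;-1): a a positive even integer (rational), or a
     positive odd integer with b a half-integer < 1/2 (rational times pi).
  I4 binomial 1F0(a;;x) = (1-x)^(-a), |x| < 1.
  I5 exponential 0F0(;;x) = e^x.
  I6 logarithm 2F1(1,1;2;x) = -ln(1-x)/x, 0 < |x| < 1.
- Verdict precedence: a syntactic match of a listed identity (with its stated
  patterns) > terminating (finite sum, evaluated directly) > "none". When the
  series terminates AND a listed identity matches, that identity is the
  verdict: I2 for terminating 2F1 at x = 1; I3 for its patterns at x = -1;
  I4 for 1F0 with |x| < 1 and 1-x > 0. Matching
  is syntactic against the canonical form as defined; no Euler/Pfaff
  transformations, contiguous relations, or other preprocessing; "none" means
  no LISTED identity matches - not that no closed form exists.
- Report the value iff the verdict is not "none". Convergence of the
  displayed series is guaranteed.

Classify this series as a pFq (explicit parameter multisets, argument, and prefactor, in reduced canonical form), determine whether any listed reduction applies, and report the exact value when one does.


At argument -1: a 2F1 with upper {-\frac{3}{2}, 4}, lower {\frac{13}{2}}, scaled by C = -\frac{1}{4}. Verdict: the Kummer evaluation I3 matches (x = -1; c = \frac{13}{2} equals 1+a-b for upper {-\frac{3}{2}, 4}: listed pattern). Hence: -\frac{33}{64}.

Key step: with t_0 = -\frac{1}{4}, the product of the first k integers (C = -1/4) is k!.
Ratio: r(k) = -1 * (k-\frac{3}{2}) (k+4) / [(k+\frac{13}{2}) (k+1)] - rational in k. x = -1; t_0 = -\frac{1}{4}; negate the roots.


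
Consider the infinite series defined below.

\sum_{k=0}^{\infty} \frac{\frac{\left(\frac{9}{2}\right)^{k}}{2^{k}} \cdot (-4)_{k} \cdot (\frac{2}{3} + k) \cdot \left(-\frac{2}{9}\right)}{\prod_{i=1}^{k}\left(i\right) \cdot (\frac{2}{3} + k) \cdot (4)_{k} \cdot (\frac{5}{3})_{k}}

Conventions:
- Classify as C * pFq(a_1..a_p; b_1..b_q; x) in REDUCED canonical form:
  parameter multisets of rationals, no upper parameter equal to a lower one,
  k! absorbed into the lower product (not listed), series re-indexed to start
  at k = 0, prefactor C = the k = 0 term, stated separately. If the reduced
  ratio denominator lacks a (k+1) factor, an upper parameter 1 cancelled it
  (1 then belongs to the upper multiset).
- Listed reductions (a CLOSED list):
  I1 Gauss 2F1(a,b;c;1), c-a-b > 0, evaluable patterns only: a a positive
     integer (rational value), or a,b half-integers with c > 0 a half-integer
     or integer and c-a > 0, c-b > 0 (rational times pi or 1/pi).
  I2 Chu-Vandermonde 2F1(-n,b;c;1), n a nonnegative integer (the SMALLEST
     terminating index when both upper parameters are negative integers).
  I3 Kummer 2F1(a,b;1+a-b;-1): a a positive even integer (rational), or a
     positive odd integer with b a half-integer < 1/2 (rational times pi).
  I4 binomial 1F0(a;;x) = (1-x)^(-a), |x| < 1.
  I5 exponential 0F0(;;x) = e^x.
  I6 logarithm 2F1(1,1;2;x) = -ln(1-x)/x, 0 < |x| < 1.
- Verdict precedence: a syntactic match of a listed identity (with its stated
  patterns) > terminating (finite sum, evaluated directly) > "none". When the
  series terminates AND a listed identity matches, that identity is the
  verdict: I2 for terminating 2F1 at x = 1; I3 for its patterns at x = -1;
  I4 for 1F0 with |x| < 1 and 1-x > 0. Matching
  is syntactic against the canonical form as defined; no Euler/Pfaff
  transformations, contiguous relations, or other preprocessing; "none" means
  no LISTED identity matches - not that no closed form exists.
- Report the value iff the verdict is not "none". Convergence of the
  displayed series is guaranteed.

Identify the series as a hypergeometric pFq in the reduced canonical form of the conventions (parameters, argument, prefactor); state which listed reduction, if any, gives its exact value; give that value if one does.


This is -\frac{2}{9} * 1F2(-4; \frac{5}{3}, 4; \frac{9}{4}) in reduced canonical form. Verdict: terminating - no listed pattern fits, but -4 in the upper list cuts the series at k = 4; direct evaluation. Hence: \frac{13767077}{1986969600}.

Structural cue: x = \frac{9}{4} and the product of the first k integers (C = -2/9) is k!.
Term ratio: r(k) = \frac{9}{4} * (k-4) / [(k+\frac{5}{3}) (k+4) (k+1)] - rational in k. x = \frac{9}{4}; t_0 = -\frac{2}{9}; negate the roots.


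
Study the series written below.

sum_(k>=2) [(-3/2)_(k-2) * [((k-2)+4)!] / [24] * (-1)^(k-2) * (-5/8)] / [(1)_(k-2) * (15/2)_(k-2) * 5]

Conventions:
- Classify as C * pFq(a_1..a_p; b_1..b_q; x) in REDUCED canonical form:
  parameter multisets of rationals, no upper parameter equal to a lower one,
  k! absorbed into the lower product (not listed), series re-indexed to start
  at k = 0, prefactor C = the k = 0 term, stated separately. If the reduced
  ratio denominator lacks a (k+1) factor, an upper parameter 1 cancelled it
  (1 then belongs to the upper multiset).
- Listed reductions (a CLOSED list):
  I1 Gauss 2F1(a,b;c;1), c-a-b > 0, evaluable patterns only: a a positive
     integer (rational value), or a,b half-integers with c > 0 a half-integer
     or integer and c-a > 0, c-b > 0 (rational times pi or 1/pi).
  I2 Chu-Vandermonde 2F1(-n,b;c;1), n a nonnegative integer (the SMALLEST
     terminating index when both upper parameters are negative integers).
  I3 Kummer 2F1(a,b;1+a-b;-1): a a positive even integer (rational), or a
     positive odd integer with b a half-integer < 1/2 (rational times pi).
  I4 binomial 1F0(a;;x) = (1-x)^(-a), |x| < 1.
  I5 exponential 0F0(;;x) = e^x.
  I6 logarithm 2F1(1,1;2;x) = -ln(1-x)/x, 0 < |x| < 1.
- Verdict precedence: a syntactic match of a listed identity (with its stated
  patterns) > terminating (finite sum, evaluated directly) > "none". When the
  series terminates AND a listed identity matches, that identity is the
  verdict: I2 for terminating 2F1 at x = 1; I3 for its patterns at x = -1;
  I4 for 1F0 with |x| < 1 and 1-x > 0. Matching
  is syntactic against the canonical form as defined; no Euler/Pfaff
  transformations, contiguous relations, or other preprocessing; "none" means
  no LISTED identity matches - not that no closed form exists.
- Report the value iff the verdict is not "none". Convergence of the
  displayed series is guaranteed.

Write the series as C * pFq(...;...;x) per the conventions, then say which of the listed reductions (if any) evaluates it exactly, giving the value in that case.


With C = -1/8: the canonical form is 2F1(-3/2, 5; 15/2; -1). Verdict at x = -1: Kummer's theorem (I3) matches (x = -1; c = 15/2 equals 1+a-b for upper {-3/2, 5}: listed pattern). Exact value: (-45045/524288) * pi.

Structural cue: from the first term -1/8: the factorial ratio (C = -1/8) (k+a-1)!/(a-1)! is a rising factorial (a)_k.
Ratio: r(k) = (-1) * (k-3/2) (k+5) / [(k+15/2) (k+1)] - poly over poly, x = (-1) from leading terms; C = -1/8 at k = 0.


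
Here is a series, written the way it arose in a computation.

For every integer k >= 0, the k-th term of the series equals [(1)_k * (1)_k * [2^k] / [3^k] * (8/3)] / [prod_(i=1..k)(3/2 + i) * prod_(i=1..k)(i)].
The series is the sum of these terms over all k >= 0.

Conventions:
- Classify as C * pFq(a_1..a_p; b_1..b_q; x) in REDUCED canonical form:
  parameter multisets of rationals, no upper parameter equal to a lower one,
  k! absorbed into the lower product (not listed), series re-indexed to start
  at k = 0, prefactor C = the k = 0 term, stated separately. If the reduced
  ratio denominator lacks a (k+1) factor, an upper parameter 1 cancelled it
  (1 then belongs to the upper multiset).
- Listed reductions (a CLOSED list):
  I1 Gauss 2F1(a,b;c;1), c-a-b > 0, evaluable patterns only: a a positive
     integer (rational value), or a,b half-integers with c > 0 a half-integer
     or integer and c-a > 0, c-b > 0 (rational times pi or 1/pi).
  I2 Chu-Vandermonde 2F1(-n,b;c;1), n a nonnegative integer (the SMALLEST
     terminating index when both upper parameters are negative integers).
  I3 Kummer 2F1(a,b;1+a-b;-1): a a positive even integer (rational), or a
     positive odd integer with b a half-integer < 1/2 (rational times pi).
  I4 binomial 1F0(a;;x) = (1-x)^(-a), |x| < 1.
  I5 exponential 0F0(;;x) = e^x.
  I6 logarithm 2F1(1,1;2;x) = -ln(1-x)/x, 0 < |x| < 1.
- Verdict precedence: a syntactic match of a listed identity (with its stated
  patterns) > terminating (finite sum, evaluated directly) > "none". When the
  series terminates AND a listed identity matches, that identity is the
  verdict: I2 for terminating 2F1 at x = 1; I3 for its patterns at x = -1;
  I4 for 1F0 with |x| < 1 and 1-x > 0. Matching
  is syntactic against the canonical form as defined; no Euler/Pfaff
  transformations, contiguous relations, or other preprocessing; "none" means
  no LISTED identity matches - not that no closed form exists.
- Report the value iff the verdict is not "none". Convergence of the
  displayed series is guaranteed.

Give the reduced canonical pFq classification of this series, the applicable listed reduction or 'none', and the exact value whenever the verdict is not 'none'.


Structural cue: t_0 being 8/3, the product of the first k integers (C = 8/3) is k!.
Consecutive-term ratio: r(k) = (2/3) * (k+1) (k+1) / [(k+5/2) (k+1)] - poly over poly, x = (2/3) from leading terms; C = 8/3 at k = 0.

This is 8/3 * 2F1(1, 1; 5/2; 2/3) in reduced canonical form. Verdict: none - this 2F1 at x = 2/3 matches no listed pattern, and upper {1, 1} holds no stopper.


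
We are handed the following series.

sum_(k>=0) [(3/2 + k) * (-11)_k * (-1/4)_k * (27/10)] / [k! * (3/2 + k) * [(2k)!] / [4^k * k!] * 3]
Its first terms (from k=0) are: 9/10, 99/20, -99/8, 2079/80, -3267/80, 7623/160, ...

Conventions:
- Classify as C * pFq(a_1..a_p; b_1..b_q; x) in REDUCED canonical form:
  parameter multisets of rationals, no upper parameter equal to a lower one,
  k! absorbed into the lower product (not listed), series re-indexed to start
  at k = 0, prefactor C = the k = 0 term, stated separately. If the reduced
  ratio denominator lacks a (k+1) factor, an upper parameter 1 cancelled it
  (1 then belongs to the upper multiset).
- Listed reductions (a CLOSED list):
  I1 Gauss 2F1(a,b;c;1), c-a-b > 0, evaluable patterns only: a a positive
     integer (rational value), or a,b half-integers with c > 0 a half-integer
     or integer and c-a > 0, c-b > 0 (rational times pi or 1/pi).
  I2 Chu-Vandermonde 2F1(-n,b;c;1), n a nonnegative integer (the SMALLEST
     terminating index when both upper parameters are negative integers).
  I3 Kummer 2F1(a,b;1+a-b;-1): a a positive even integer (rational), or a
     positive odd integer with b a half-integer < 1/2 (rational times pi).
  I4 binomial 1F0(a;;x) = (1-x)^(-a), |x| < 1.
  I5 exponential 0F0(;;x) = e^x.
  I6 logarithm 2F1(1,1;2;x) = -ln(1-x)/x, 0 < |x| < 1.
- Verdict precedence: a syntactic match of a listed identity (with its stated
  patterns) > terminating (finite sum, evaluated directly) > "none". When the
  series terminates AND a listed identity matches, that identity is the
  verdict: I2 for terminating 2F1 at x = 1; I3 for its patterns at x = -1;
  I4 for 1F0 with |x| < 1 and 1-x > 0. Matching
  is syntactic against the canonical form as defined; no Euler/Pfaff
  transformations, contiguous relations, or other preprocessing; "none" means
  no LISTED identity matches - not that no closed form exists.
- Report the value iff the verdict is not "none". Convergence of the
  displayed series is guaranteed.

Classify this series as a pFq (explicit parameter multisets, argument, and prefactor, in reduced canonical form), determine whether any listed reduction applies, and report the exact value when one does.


The series (x = 1) is 2F1: upper {-11, -1/4}, lower {1/2}, prefactor 9/10. Verdict at x = 1: the Chu-Vandermonde identity I2 matches (terminating 2F1 at x = 1 with n = 11, b = -1/4, c = 1/2). Hence: 827793/348160.

Key step: t_0 = 9/10 here, and the lower (2k)!/(4^k k!) block (C = 9/10) is (1/2)_k.
Term ratio: r(k) = 1 * (k-11) (k-1/4) / [(k+1/2) (k+1)] ; factor over Q: parameters, x = 1, and C = 9/10.


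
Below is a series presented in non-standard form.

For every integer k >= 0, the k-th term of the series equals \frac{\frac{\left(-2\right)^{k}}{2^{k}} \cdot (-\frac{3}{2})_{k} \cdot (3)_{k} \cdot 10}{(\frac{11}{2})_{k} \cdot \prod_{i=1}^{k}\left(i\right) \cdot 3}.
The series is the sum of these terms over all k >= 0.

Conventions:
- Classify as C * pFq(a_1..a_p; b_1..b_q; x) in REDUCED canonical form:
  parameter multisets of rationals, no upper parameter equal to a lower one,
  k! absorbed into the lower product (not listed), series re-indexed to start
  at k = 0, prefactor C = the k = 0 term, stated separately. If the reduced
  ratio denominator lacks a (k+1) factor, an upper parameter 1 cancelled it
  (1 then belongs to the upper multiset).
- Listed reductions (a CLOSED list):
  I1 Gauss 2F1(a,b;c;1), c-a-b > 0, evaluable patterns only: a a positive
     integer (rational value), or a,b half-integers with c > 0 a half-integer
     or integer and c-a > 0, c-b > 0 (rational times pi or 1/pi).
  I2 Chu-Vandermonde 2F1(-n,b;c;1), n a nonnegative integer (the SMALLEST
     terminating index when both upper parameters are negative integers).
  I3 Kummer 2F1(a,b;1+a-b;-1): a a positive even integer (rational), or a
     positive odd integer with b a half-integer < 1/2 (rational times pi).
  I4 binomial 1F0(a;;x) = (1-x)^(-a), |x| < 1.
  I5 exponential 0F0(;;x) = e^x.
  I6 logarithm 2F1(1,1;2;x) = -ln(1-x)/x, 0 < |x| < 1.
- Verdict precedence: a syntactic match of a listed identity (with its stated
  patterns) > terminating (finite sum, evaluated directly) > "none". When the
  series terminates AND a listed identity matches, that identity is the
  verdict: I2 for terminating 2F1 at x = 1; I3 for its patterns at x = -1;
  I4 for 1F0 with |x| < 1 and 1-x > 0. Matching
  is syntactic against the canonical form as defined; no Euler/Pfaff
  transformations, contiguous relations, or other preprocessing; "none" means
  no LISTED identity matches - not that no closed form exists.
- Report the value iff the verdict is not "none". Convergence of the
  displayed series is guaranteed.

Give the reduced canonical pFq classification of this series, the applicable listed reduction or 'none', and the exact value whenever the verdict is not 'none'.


x = -1 here; the reduced form reads 2F1, upper {-\frac{3}{2}, 3}, lower {\frac{11}{2}}, C = \frac{10}{3}. Verdict: Kummer (I3) applies (x = -1; c = \frac{11}{2} equals 1+a-b for upper {-\frac{3}{2}, 3}: listed pattern). Value: \frac{525}{256} \cdot \pi.

Key step: with t_0 = \frac{10}{3}, the constant factors (C = 10/3) combine into one prefactor.
Adjacent-term ratio: r(k) = -1 * (k-\frac{3}{2}) (k+3) / [(k+\frac{11}{2}) (k+1)] - poly over poly, x = -1 from leading terms; C = \frac{10}{3} at k = 0.


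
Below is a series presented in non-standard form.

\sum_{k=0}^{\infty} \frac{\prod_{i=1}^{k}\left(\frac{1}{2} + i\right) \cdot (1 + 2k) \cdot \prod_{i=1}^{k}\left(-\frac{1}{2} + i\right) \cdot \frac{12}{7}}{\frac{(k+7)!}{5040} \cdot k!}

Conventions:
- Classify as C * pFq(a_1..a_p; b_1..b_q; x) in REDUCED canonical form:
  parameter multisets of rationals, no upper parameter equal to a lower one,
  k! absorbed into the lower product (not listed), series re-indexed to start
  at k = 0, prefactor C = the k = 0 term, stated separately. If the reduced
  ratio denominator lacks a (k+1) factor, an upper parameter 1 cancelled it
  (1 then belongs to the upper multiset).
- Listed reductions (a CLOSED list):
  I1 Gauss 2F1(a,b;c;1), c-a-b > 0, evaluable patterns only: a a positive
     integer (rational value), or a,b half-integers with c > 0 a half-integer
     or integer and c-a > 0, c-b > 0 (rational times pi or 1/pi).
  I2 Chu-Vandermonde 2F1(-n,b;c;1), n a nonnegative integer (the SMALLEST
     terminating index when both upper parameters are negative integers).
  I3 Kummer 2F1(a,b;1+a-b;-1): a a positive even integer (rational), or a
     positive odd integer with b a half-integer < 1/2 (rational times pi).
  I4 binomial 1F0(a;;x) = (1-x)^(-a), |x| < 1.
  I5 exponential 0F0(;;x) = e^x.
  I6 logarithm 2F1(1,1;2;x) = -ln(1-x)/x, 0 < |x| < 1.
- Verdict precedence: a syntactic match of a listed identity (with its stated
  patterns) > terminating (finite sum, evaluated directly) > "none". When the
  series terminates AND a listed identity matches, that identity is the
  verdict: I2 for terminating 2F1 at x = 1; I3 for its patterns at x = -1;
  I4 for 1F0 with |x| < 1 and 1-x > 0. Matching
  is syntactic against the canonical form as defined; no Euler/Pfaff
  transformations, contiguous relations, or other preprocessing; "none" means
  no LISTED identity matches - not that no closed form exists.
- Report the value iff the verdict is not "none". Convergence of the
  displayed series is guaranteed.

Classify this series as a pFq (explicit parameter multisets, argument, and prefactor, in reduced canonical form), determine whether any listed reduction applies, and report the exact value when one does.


Classification (C = \frac{12}{7}): 2F1 with upper {\frac{3}{2}, \frac{3}{2}}, lower {8}, argument x = 1. Verdict (x = 1): Gauss (I1, half-integer pattern) applies (x = 1; upper {\frac{3}{2}, \frac{3}{2}} half-integers, c = 8 in the evaluable pattern). Sum: \frac{2097152}{266805} / \pi.

First insight: t_0 being \frac{12}{7}, the (2k+1) factor (C = 12/7) shifts (1/2)_k to (3/2)_k.
Step ratio: r(k) = 1 * (k+\frac{3}{2}) (k+\frac{3}{2}) / [(k+8) (k+1)] - rational in k, leading ratio 1; with t_0 = \frac{12}{7}, classification follows.


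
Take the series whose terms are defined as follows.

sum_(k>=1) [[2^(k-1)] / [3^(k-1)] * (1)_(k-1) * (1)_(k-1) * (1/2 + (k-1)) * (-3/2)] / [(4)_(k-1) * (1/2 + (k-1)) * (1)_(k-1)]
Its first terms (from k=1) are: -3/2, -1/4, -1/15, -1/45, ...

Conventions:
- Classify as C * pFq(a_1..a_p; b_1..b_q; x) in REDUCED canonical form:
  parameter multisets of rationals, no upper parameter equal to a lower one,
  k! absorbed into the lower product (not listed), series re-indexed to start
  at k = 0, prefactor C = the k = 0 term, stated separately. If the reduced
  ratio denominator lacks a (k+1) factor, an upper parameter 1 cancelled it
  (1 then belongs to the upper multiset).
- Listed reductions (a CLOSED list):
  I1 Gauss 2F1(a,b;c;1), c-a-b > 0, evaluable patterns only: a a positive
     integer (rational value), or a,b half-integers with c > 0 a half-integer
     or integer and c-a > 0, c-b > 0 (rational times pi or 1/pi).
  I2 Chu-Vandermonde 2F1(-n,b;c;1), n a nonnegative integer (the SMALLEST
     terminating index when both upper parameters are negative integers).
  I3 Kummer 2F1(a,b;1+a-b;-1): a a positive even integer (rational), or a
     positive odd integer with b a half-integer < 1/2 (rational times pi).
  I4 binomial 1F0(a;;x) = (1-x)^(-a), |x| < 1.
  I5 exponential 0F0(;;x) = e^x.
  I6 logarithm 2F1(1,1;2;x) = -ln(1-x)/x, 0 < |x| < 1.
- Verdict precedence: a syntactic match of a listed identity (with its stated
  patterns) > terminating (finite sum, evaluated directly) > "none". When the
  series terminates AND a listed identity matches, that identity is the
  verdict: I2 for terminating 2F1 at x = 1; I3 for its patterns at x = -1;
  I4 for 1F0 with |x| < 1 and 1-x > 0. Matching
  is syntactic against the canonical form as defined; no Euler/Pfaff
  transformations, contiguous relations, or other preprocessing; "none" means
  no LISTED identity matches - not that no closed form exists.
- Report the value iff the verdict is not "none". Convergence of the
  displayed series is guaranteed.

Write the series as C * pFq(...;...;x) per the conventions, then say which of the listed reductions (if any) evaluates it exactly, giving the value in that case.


The tell: with t_0 = -3/2, striking the common factor k + 1/2 reduces the term (C = -3/2).
Step ratio: r(k) = (2/3) * (k+1) (k+1) / [(k+4) (k+1)] - rational; roots negated = parameters, x = (2/3), C = -3/2.

Reduced: x = 2/3, 2F1, upper = {1, 1}, lower = {4}, C = -3/2. Verdict: none here - no I1-I6 shape fits x = 2/3 with lower {4}.


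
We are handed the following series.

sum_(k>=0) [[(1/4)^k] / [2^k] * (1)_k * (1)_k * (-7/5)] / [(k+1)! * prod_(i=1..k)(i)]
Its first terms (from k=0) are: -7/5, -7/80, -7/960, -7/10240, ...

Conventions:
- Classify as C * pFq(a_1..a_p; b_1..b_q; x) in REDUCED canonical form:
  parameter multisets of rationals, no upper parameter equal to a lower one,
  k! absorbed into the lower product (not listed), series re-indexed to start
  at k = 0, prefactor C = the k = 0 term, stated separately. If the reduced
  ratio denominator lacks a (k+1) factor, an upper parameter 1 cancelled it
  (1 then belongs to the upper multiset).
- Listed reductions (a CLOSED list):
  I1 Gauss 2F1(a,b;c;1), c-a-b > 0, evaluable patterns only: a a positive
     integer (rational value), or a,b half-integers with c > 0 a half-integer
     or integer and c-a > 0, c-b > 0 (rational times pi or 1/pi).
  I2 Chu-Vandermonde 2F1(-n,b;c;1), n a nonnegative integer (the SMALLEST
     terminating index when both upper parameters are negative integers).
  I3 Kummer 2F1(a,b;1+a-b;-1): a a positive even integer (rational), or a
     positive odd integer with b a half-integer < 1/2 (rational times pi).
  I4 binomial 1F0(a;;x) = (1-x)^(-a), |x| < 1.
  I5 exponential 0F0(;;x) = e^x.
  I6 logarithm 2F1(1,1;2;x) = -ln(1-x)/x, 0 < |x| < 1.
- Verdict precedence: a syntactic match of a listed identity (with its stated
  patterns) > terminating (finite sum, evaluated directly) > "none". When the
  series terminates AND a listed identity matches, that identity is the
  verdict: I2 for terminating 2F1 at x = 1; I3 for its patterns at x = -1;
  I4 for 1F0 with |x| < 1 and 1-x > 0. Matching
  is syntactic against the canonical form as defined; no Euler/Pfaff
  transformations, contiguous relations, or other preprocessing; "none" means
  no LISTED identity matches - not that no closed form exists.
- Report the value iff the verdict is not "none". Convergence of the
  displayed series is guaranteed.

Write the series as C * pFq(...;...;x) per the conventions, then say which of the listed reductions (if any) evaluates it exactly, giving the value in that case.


Classification (C = -7/5): 2F1 with upper {1, 1}, lower {2}, argument x = 1/8. Verdict at x = 1/8: the logarithmic series (I6) matches (the logarithm: parameters (1,1;2), x = 1/8). Its exact value is (56/5) * ln(7/8).

First insight: x = (1/8) and the product of the first k integers (C = -7/5) is k!.
Ratio: r(k) = (1/8) * (k+1) (k+1) / [(k+2) (k+1)] ; factor over Q: parameters, x = (1/8), and C = -7/5.


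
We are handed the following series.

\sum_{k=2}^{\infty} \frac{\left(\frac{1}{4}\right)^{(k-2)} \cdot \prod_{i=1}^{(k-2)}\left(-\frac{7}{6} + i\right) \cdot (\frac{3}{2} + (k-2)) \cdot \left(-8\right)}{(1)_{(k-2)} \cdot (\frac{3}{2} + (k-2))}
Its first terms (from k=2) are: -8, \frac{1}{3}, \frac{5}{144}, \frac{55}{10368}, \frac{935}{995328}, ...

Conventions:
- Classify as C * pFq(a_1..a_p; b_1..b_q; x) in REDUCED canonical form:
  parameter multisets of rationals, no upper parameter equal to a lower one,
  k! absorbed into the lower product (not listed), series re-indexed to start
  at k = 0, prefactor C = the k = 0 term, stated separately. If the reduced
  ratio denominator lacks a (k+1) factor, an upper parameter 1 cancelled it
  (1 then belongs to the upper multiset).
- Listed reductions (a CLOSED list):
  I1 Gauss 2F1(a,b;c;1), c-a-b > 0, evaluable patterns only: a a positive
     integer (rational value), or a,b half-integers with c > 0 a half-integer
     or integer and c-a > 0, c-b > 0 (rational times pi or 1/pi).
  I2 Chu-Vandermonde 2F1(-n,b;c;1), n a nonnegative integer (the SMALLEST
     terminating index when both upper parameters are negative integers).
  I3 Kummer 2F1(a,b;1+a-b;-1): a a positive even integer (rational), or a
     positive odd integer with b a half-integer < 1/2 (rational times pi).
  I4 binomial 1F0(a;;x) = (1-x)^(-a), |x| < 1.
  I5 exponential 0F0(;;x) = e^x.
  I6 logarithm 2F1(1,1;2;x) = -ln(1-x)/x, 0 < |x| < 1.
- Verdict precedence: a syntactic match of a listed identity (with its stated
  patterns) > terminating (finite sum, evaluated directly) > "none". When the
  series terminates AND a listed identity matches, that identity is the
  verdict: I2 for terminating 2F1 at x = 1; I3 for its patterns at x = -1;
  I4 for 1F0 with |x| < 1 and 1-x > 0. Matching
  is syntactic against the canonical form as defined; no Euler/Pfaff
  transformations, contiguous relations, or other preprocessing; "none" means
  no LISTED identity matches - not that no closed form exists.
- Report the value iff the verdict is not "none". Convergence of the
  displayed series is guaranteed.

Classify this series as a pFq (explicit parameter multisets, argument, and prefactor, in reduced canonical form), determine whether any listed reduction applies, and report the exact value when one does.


Reduced: x = \frac{1}{4}, 1F0, upper = {-\frac{1}{6}}, lower = {-}, C = -8. Verdict: the binomial series (I4) fires (the 1F0 binomial series: exponent 1/6, x = \frac{1}{4}). Value: \left(-8\right) \cdot \left(\frac{3}{4}\right)^{\frac{1}{6}}.

The tell: t_0 = -8 here, and (1)_k (C = -8) is k! itself.
Consecutive-term ratio: r(k) = \frac{1}{4} * (k-\frac{1}{6}) / [(k+1)] - rational; roots negated = parameters, x = \frac{1}{4}, C = -8.


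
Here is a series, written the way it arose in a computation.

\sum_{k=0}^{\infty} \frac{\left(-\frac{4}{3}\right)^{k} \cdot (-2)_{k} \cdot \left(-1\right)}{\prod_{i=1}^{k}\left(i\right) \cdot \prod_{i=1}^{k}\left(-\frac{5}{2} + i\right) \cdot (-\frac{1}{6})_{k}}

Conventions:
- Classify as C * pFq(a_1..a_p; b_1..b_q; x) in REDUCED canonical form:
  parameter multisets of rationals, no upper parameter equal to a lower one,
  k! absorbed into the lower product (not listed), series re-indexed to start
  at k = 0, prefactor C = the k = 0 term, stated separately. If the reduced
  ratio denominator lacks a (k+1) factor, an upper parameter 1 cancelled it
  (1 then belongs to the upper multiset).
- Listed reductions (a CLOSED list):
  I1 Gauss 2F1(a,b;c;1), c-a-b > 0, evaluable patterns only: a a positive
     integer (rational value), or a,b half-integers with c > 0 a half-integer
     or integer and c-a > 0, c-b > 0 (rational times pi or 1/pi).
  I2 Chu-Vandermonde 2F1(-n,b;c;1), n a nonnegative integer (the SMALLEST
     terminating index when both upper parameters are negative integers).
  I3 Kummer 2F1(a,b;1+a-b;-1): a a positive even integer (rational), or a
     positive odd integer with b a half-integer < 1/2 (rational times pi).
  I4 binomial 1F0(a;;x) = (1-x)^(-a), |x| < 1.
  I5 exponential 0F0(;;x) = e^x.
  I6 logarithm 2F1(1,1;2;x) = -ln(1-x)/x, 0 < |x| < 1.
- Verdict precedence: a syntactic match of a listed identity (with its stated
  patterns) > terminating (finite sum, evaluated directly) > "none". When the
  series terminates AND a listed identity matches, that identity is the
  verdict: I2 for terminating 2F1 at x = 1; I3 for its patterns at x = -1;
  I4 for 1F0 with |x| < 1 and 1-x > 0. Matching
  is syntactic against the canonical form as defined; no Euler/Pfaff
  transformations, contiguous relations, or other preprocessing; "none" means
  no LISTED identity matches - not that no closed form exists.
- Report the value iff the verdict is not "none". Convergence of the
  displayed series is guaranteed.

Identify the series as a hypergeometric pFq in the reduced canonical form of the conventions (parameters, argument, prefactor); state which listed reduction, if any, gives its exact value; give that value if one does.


Reduced: x = -\frac{4}{3}, 1F2, upper = {-2}, lower = {-\frac{3}{2}, -\frac{1}{6}}, C = -1. Verdict: terminating - no listed pattern fits, but -2 in the upper list cuts the series at k = 2; direct evaluation. Hence: \frac{27}{5}.

Structural cue: x = -\frac{4}{3} and the lower running product (C = -1) is a rising factorial.
Step ratio: r(k) = -\frac{4}{3} * (k-2) / [(k-\frac{3}{2}) (k-\frac{1}{6}) (k+1)] - rational in k. x = -\frac{4}{3}; t_0 = -1; negate the roots.


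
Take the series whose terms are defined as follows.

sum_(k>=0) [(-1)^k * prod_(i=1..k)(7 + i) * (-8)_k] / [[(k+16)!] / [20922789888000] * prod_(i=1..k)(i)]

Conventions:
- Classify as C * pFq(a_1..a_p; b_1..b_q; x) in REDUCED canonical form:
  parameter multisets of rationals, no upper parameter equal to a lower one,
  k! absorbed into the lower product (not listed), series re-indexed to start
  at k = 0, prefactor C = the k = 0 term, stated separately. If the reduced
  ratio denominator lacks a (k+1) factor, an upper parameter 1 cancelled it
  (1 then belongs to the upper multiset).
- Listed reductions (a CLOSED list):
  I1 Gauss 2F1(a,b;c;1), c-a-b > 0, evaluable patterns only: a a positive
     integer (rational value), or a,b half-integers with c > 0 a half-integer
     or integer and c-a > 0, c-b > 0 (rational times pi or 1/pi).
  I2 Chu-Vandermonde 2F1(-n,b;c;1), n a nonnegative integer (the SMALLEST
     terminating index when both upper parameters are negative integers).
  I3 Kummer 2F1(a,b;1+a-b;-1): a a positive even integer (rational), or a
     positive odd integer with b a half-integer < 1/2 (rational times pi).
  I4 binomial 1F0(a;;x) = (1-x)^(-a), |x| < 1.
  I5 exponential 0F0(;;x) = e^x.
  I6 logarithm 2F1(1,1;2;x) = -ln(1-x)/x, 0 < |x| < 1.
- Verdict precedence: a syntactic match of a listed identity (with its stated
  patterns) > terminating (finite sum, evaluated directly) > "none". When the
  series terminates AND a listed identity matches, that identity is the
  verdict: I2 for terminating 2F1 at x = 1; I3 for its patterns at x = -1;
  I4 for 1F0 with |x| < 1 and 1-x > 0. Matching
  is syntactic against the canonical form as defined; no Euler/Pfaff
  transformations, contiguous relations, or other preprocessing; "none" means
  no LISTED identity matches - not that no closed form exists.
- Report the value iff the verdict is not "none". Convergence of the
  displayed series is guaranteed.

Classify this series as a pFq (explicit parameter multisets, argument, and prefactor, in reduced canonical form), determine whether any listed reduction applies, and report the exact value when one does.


This is 1 * 2F1(-8, 8; 17; -1) in reduced canonical form. Verdict: Kummer's theorem (I3) fires (x = -1; c = 17 equals 1+a-b for upper {-8, 8}: listed pattern). Its exact value is 26.

Structural cue: x = (-1) and the running product (C = 1) telescopes to a rising factorial.
Term ratio: r(k) = (-1) * (k-8) (k+8) / [(k+17) (k+1)] ; factor over Q: parameters, x = (-1), and C = 1.


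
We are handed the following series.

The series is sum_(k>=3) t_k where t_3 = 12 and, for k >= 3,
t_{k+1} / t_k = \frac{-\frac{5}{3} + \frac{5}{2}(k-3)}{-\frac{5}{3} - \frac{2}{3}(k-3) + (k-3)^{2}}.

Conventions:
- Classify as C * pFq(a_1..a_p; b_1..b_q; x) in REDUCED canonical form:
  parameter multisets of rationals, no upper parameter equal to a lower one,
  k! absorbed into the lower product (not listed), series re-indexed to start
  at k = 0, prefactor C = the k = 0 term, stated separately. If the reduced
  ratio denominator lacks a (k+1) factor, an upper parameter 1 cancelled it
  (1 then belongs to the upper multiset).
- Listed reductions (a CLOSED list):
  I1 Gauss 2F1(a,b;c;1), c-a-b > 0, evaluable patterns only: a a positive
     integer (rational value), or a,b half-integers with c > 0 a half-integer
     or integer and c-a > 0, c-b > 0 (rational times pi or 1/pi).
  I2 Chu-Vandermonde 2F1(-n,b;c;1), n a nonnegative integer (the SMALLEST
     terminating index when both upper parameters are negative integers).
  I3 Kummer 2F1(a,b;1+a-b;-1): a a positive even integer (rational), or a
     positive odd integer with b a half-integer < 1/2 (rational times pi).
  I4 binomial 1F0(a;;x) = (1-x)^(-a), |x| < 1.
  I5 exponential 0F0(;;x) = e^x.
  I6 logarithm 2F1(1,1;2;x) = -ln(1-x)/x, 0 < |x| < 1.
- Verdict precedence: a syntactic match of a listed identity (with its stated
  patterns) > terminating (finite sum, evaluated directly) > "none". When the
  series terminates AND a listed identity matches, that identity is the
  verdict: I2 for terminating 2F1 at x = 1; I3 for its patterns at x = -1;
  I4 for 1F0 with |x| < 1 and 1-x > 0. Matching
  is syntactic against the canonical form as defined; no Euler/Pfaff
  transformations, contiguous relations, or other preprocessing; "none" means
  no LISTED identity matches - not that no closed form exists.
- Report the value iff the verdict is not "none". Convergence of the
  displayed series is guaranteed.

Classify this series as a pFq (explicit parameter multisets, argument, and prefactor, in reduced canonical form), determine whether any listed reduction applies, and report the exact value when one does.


At argument \frac{5}{2}: a 1F1 with upper {-\frac{2}{3}}, lower {-\frac{5}{3}}, scaled by C = 12. Verdict: none. No listed pattern accepts 1F1(-\frac{2}{3}; -\frac{5}{3}; \frac{5}{2}).

Key observation: from the first term 12: roots of the ratio polynomials (C = 12) are the negated parameters.
Step ratio: r(k) = \frac{5}{2} * (k-\frac{2}{3}) / [(k-\frac{5}{3}) (k+1)] ; factor over Q: parameters, x = \frac{5}{2}, and C = 12.


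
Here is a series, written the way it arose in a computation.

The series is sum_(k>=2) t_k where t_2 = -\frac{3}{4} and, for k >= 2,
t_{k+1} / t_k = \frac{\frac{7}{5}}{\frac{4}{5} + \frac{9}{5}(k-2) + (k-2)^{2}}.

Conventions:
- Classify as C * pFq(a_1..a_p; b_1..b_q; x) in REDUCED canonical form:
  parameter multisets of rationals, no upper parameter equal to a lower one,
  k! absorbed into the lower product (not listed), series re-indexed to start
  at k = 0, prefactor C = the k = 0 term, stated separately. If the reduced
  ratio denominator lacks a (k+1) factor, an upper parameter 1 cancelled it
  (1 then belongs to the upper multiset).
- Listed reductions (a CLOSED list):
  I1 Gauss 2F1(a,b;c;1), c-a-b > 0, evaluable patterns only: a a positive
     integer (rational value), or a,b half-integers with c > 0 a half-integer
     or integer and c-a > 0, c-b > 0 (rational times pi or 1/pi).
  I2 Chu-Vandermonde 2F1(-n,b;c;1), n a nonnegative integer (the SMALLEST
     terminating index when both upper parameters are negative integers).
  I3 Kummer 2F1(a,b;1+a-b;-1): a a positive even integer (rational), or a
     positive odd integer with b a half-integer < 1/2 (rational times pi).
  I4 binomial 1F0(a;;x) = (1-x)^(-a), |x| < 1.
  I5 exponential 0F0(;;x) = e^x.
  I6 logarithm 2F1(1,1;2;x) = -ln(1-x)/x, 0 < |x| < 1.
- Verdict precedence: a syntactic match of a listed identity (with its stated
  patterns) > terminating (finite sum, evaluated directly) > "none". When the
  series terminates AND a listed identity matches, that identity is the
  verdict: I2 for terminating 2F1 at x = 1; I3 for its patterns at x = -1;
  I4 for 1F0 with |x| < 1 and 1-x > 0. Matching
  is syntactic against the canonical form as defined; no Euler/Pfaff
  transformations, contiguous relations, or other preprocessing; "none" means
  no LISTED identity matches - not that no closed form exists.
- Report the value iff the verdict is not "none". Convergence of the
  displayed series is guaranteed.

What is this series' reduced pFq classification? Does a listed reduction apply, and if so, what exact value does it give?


Prefactor -\frac{3}{4}, argument \frac{7}{5}: 0F1 with upper {-} over lower {\frac{4}{5}}. Verdict: no listed reduction: x = \frac{7}{5} and upper {-} fail every I1-I6 pattern.

Key observation: t_0 = -\frac{3}{4} here, and roots of the ratio polynomials (prefactor -3/4) are the negated parameters.
Ratio: r(k) = \frac{7}{5} * 1 / [(k+\frac{4}{5}) (k+1)] - rational; roots negated = parameters, x = \frac{7}{5}, C = -\frac{3}{4}.
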